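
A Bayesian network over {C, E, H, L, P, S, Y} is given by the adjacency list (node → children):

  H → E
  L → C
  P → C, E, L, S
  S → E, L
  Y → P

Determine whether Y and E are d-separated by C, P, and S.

Enumerating the 4 paths from Y to E and testing each for blocking by {C, P, S}:
Path 1: Y → P → C ← L ← S → E
  P is a chain here and P is conditioned on, so the path is blocked at P.
Path 2: Y → P → E
  P is a chain here and P is conditioned on, so the path is blocked at P.
Path 3: Y → P → S → E
  P is a chain here and P is conditioned on, so the path is blocked at P.
Path 4: Y → P → L ← S → E
  P is a chain here and P is conditioned on, so the path is blocked at P.
Since every path is blocked, d-separation holds.

Yes — Y and E are d-separated given {C, P, S}.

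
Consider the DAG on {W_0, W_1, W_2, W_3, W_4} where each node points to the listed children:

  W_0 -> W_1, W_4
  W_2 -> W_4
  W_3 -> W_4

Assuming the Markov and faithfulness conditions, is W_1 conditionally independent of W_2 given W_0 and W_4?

Yes

Only one path connects W_1 and W_2:
Path 1: W_1 ← W_0 → W_4 ← W_2
  W_0 is a fork here and W_0 is conditioned on, so the path is blocked at W_0.
Since every path is blocked, d-separation holds.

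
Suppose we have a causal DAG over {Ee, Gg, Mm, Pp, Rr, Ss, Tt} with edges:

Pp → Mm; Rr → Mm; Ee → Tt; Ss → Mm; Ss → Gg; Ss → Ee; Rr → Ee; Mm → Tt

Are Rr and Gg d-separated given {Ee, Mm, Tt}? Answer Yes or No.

No

We examine all 4 paths between Rr and Gg:
Path 1: Rr → Ee → Tt ← Mm ← Ss → Gg
  Ee is a chain here and Ee is conditioned on, so the path is blocked at Ee.
Path 2: Rr → Ee ← Ss → Gg
  Ee is a collider and Ee is conditioned on, which opens it; Ss is a fork and Ss is not conditioned on — no node blocks this path, so it is active.
Path 3: Rr → Mm → Tt ← Ee ← Ss → Gg
  Mm is a chain here and Mm is conditioned on, so the path is blocked at Mm.
Path 4: Rr → Mm ← Ss → Gg
  Mm is a collider and Mm is conditioned on, which opens it; Ss is a fork and Ss is not conditioned on — no node blocks this path, so it is active.
At least one path is unblocked, so d-separation fails.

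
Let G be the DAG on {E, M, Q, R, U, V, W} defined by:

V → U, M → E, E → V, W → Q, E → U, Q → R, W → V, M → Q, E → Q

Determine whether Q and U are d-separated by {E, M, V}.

6 paths connect Q and U; each must be blocked for d-separation to hold:
  1. Q ← E → V → U — E:fork[blocks]; V:chain[blocks] ⇒ blocked
  2. Q ← E → U — E:fork[blocks] ⇒ blocked
  3. Q ← M → E → V → U — M:fork[blocks]; E:chain[blocks]; V:chain[blocks] ⇒ blocked
  4. Q ← M → E → U — M:fork[blocks]; E:chain[blocks] ⇒ blocked
  5. Q ← W → V ← E → U — W:fork[open]; V:collider[open]; E:fork[blocks] ⇒ blocked
  6. Q ← W → V → U — W:fork[open]; V:chain[blocks] ⇒ blocked
All paths are blocked; Q ⊥ U | {E, M, V} holds.

Yes — Q and U are d-separated given {E, M, V}.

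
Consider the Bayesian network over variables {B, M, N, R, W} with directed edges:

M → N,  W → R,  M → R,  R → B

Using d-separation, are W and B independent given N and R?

The only undirected path from W to B is:
Path 1: W → R → B
  R is a chain here and R is conditioned on, so the path is blocked at R.
Since every path is blocked, d-separation holds.

Yes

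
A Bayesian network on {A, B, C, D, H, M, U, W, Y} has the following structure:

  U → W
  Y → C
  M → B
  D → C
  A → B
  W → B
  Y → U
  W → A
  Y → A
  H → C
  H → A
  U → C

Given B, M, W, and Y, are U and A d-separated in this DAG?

Yes

There are 6 undirected paths between U and A; checking each against the conditioning set {B, M, W, Y}:
Path 1: U ← Y → A
  Y is a fork here and Y is conditioned on, so the path is blocked at Y.
Path 2: U ← Y → C ← H → A
  Y is a fork here and Y is conditioned on, so the path is blocked at Y.
Path 3: U → W → A
  W is a chain here and W is conditioned on, so the path is blocked at W.
Path 4: U → W → B ← A
  W is a chain here and W is conditioned on, so the path is blocked at W.
Path 5: U → C ← Y → A
  C is a collider here and neither C nor any of its descendants is conditioned on, so the collider stays closed — the path is blocked at C.
Path 6: U → C ← H → A
  C is a collider here and neither C nor any of its descendants is conditioned on, so the collider stays closed — the path is blocked at C.
All paths are blocked; U ⊥ A | {B, M, W, Y} holds.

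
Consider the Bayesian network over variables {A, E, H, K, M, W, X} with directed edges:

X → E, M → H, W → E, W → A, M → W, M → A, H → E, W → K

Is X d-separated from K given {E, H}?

No — X and K are not d-separated given {E, H}.

3 paths connect X and K; each must be blocked for d-separation to hold:
  1. X → E ← H ← M → A ← W → K — E:collider[open]; H:chain[blocks]; M:fork[open]; A:collider[blocks]; W:fork[open] ⇒ blocked
  2. X → E ← H ← M → W → K — E:collider[open]; H:chain[blocks]; M:fork[open]; W:chain[open] ⇒ blocked
  3. X → E ← W → K — E:collider[open]; W:fork[open] ⇒ active
Since the path X → E ← W → K is active, X and K are not d-separated given {E, H}.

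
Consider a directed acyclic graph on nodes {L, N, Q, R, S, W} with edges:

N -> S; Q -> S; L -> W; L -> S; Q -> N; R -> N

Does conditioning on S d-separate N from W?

Enumerating the 2 paths from N to W and testing each for blocking by {S}:
Path 1: N → S ← L → W
  S is a collider and S is conditioned on, which opens it; L is a fork and L is not conditioned on — no node blocks this path, so it is active.
Path 2: N ← Q → S ← L → W
  Q is a fork and Q is not conditioned on; S is a collider and S is conditioned on, which opens it; L is a fork and L is not conditioned on — no node blocks this path, so it is active.
Because an active path exists, N and W are not d-separated.

No — N and W are not d-separated given {S}.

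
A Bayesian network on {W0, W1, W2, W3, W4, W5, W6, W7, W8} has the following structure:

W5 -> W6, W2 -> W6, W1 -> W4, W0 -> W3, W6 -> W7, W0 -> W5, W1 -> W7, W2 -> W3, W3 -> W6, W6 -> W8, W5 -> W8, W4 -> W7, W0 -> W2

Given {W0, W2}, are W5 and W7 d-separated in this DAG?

6 paths connect W5 and W7; each must be blocked for d-separation to hold:
Path 1: W5 ← W0 → W3 → W6 → W7
  W0 is a fork here and W0 is conditioned on, so the path is blocked at W0.
Path 2: W5 ← W0 → W3 ← W2 → W6 → W7
  W0 is a fork here and W0 is conditioned on, so the path is blocked at W0.
Path 3: W5 ← W0 → W2 → W6 → W7
  W0 is a fork here and W0 is conditioned on, so the path is blocked at W0.
Path 4: W5 ← W0 → W2 → W3 → W6 → W7
  W0 is a fork here and W0 is conditioned on, so the path is blocked at W0.
Path 5: W5 → W6 → W7
  W6 is a chain and W6 is not conditioned on — no node blocks this path, so it is active.
Path 6: W5 → W8 ← W6 → W7
  W8 is a collider here and neither W8 nor any of its descendants is conditioned on, so the collider stays closed — the path is blocked at W8.
At least one path is unblocked, so d-separation fails.

No — W5 and W7 are not d-separated given {W0, W2}.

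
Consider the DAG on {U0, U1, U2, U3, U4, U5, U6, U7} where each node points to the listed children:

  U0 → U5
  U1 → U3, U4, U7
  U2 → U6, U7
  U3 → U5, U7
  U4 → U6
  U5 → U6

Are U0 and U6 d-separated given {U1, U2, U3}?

No

5 paths connect U0 and U6; each must be blocked for d-separation to hold:
Path 1: U0 → U5 ← U3 ← U1 → U4 → U6
  U5 is a collider here and neither U5 nor any of its descendants is conditioned on, so the collider stays closed — the path is blocked at U5.
Path 2: U0 → U5 ← U3 ← U1 → U7 ← U2 → U6
  U5 is a collider here and neither U5 nor any of its descendants is conditioned on, so the collider stays closed — the path is blocked at U5.
Path 3: U0 → U5 ← U3 → U7 ← U1 → U4 → U6
  U5 is a collider here and neither U5 nor any of its descendants is conditioned on, so the collider stays closed — the path is blocked at U5.
Path 4: U0 → U5 ← U3 → U7 ← U2 → U6
  U5 is a collider here and neither U5 nor any of its descendants is conditioned on, so the collider stays closed — the path is blocked at U5.
Path 5: U0 → U5 → U6
  U5 is a chain and U5 is not conditioned on — no node blocks this path, so it is active.
Because an active path exists, U0 and U6 are not d-separated.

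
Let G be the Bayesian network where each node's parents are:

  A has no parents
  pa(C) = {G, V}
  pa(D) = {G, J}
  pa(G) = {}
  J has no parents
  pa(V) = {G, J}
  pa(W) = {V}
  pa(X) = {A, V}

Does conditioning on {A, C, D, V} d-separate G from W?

There are 3 undirected paths between G and W; checking each against the conditioning set {A, C, D, V}:
  1. G → V → W — V:chain[blocks] ⇒ blocked
  2. G → C ← V → W — C:collider[open]; V:fork[blocks] ⇒ blocked
  3. G → D ← J → V → W — D:collider[open]; J:fork[open]; V:chain[blocks] ⇒ blocked
Every path is blocked, so G and W are d-separated given {A, C, D, V}.

Yes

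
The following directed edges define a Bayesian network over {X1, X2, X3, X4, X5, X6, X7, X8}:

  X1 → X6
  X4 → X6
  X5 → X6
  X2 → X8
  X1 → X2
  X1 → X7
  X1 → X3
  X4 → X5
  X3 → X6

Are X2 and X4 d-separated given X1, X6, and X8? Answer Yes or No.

Yes

Enumerating the 4 paths from X2 to X4 and testing each for blocking by {X1, X6, X8}:
Path 1: X2 ← X1 → X3 → X6 ← X4
  X1 is a fork here and X1 is conditioned on, so the path is blocked at X1.
Path 2: X2 ← X1 → X3 → X6 ← X5 ← X4
  X1 is a fork here and X1 is conditioned on, so the path is blocked at X1.
Path 3: X2 ← X1 → X6 ← X4
  X1 is a fork here and X1 is conditioned on, so the path is blocked at X1.
Path 4: X2 ← X1 → X6 ← X5 ← X4
  X1 is a fork here and X1 is conditioned on, so the path is blocked at X1.
Since every path is blocked, d-separation holds.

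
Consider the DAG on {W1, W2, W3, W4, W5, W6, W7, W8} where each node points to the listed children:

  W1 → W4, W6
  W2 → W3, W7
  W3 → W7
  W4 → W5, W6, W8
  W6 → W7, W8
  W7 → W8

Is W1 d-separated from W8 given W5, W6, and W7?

There are 6 undirected paths between W1 and W8; checking each against the conditioning set {W5, W6, W7}:
  1. W1 → W4 → W8 — W4:chain[open] ⇒ active
  2. W1 → W4 → W6 → W8 — W4:chain[open]; W6:chain[blocks] ⇒ blocked
  3. W1 → W4 → W6 → W7 → W8 — W4:chain[open]; W6:chain[blocks]; W7:chain[blocks] ⇒ blocked
  4. W1 → W6 → W8 — W6:chain[blocks] ⇒ blocked
  5. W1 → W6 ← W4 → W8 — W6:collider[open]; W4:fork[open] ⇒ active
  6. W1 → W6 → W7 → W8 — W6:chain[blocks]; W7:chain[blocks] ⇒ blocked
Because an active path exists, W1 and W8 are not d-separated.

No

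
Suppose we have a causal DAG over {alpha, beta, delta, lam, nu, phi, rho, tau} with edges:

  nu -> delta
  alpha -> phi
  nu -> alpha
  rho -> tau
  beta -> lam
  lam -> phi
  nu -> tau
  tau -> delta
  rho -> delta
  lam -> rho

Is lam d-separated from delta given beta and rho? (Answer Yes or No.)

6 paths connect lam and delta; each must be blocked for d-separation to hold:
  1. lam → rho → delta — rho:chain[blocks] ⇒ blocked
  2. lam → rho → tau ← nu → delta — rho:chain[blocks]; tau:collider[blocks]; nu:fork[open] ⇒ blocked
  3. lam → rho → tau → delta — rho:chain[blocks]; tau:chain[open] ⇒ blocked
  4. lam → phi ← alpha ← nu → delta — phi:collider[blocks]; alpha:chain[open]; nu:fork[open] ⇒ blocked
  5. lam → phi ← alpha ← nu → tau ← rho → delta — phi:collider[blocks]; alpha:chain[open]; nu:fork[open]; tau:collider[blocks]; rho:fork[blocks] ⇒ blocked
  6. lam → phi ← alpha ← nu → tau → delta — phi:collider[blocks]; alpha:chain[open]; nu:fork[open]; tau:chain[open] ⇒ blocked
Since every path is blocked, d-separation holds.

Yes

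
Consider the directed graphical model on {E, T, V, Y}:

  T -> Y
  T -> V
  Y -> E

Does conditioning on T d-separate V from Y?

Yes

Only one path connects V and Y:
Path 1: V ← T → Y
  T is a fork here and T is conditioned on, so the path is blocked at T.
All paths are blocked; V ⊥ Y | {T} holds.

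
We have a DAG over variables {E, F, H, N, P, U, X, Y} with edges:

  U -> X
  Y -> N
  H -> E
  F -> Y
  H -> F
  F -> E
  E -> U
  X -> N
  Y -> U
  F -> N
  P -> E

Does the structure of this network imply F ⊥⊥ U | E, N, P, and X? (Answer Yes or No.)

No — F and U are not d-separated given {E, N, P, X}.

We examine all 6 paths between F and U:
Path 1: F ← H → E → U
  E is a chain here and E is conditioned on, so the path is blocked at E.
Path 2: F → Y → U
  Y is a chain and Y is not conditioned on — no node blocks this path, so it is active.
Path 3: F → Y → N ← X ← U
  X is a chain here and X is conditioned on, so the path is blocked at X.
Path 4: F → N ← Y → U
  N is a collider and N is conditioned on, which opens it; Y is a fork and Y is not conditioned on — no node blocks this path, so it is active.
Path 5: F → N ← X ← U
  X is a chain here and X is conditioned on, so the path is blocked at X.
Path 6: F → E → U
  E is a chain here and E is conditioned on, so the path is blocked at E.
Since the path F → Y → U is active, F and U are not d-separated given {E, N, P, X}.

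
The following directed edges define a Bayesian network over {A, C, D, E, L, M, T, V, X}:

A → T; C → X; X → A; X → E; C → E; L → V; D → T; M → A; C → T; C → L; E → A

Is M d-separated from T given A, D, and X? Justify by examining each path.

No

We examine all 5 paths between M and T:
Path 1: M → A → T
  A is a chain here and A is conditioned on, so the path is blocked at A.
Path 2: M → A ← X ← C → T
  X is a chain here and X is conditioned on, so the path is blocked at X.
Path 3: M → A ← X → E ← C → T
  X is a fork here and X is conditioned on, so the path is blocked at X.
Path 4: M → A ← E ← X ← C → T
  X is a chain here and X is conditioned on, so the path is blocked at X.
Path 5: M → A ← E ← C → T
  A is a collider and A is conditioned on, which opens it; E is a chain and E is not conditioned on; C is a fork and C is not conditioned on — no node blocks this path, so it is active.
Because an active path exists, M and T are not d-separated.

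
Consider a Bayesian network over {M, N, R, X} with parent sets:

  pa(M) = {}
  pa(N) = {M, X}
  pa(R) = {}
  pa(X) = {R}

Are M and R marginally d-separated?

Only one path connects M and R:
  1. M → N ← X ← R — N:collider[blocks]; X:chain[open] ⇒ blocked
Since every path is blocked, d-separation holds.

Yes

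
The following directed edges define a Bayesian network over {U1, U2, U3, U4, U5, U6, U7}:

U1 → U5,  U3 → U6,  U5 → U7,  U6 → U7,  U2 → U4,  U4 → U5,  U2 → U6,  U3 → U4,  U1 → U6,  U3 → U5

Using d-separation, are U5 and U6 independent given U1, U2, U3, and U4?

6 paths connect U5 and U6; each must be blocked for d-separation to hold:
  1. U5 ← U1 → U6 — U1:fork[blocks] ⇒ blocked
  2. U5 → U7 ← U6 — U7:collider[blocks] ⇒ blocked
  3. U5 ← U3 → U6 — U3:fork[blocks] ⇒ blocked
  4. U5 ← U3 → U4 ← U2 → U6 — U3:fork[blocks]; U4:collider[open]; U2:fork[blocks] ⇒ blocked
  5. U5 ← U4 ← U3 → U6 — U4:chain[blocks]; U3:fork[blocks] ⇒ blocked
  6. U5 ← U4 ← U2 → U6 — U4:chain[blocks]; U2:fork[blocks] ⇒ blocked
Since every path is blocked, d-separation holds.

Yes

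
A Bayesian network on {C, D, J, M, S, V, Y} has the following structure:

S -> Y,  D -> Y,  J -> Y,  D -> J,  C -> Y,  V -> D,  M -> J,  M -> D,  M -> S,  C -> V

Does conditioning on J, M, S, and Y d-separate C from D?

There are 6 undirected paths between C and D; checking each against the conditioning set {J, M, S, Y}:
Path 1: C → Y ← D
  Y is a collider and Y is conditioned on, which opens it — no node blocks this path, so it is active.
Path 2: C → Y ← J ← D
  J is a chain here and J is conditioned on, so the path is blocked at J.
Path 3: C → Y ← J ← M → D
  J is a chain here and J is conditioned on, so the path is blocked at J.
Path 4: C → Y ← S ← M → D
  S is a chain here and S is conditioned on, so the path is blocked at S.
Path 5: C → Y ← S ← M → J ← D
  S is a chain here and S is conditioned on, so the path is blocked at S.
Path 6: C → V → D
  V is a chain and V is not conditioned on — no node blocks this path, so it is active.
Since the path C → Y ← D is active, C and D are not d-separated given {J, M, S, Y}.

No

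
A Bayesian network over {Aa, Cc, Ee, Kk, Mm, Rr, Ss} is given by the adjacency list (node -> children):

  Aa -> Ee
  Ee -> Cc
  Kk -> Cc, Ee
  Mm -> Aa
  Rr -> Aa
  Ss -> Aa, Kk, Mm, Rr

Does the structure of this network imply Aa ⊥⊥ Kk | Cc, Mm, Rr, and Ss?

No

There are 5 undirected paths between Aa and Kk; checking each against the conditioning set {Cc, Mm, Rr, Ss}:
  1. Aa ← Mm ← Ss → Kk — Mm:chain[blocks]; Ss:fork[blocks] ⇒ blocked
  2. Aa ← Rr ← Ss → Kk — Rr:chain[blocks]; Ss:fork[blocks] ⇒ blocked
  3. Aa ← Ss → Kk — Ss:fork[blocks] ⇒ blocked
  4. Aa → Ee ← Kk — Ee:collider[open] ⇒ active
  5. Aa → Ee → Cc ← Kk — Ee:chain[open]; Cc:collider[open] ⇒ active
Since the path Aa → Ee ← Kk is active, Aa and Kk are not d-separated given {Cc, Mm, Rr, Ss}.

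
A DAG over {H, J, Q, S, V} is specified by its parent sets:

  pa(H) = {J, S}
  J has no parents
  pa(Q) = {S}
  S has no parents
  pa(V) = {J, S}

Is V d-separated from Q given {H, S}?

2 paths connect V and Q; each must be blocked for d-separation to hold:
  1. V ← S → Q — S:fork[blocks] ⇒ blocked
  2. V ← J → H ← S → Q — J:fork[open]; H:collider[open]; S:fork[blocks] ⇒ blocked
All paths are blocked; V ⊥ Q | {H, S} holds.

Yes — V and Q are d-separated given {H, S}.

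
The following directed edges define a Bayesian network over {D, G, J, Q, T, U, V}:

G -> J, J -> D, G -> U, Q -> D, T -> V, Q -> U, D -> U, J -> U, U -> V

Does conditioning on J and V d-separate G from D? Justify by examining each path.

6 paths connect G and D; each must be blocked for d-separation to hold:
  1. G → J → U ← Q → D — J:chain[blocks]; U:collider[open]; Q:fork[open] ⇒ blocked
  2. G → J → U ← D — J:chain[blocks]; U:collider[open] ⇒ blocked
  3. G → J → D — J:chain[blocks] ⇒ blocked
  4. G → U ← J → D — U:collider[open]; J:fork[blocks] ⇒ blocked
  5. G → U ← Q → D — U:collider[open]; Q:fork[open] ⇒ active
  6. G → U ← D — U:collider[open] ⇒ active
At least one path is unblocked, so d-separation fails.

No — G and D are not d-separated given {J, V}.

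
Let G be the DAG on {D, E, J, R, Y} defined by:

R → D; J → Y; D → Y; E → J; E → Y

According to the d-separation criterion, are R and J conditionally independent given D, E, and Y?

Yes

Enumerating the 2 paths from R to J and testing each for blocking by {D, E, Y}:
Path 1: R → D → Y ← E → J
  D is a chain here and D is conditioned on, so the path is blocked at D.
Path 2: R → D → Y ← J
  D is a chain here and D is conditioned on, so the path is blocked at D.
Since every path is blocked, d-separation holds.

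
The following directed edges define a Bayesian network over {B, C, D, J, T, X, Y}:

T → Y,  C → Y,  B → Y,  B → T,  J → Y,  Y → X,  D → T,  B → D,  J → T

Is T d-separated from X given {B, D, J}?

No

There are 4 undirected paths between T and X; checking each against the conditioning set {B, D, J}:
Path 1: T ← J → Y → X
  J is a fork here and J is conditioned on, so the path is blocked at J.
Path 2: T ← B → Y → X
  B is a fork here and B is conditioned on, so the path is blocked at B.
Path 3: T ← D ← B → Y → X
  D is a chain here and D is conditioned on, so the path is blocked at D.
Path 4: T → Y → X
  Y is a chain and Y is not conditioned on — no node blocks this path, so it is active.
Because an active path exists, T and X are not d-separated.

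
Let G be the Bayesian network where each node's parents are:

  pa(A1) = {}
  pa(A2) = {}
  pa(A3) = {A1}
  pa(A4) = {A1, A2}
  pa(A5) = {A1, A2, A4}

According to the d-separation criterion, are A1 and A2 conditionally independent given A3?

Yes — A1 and A2 are d-separated given {A3}.

4 paths connect A1 and A2; each must be blocked for d-separation to hold:
  1. A1 → A5 ← A4 ← A2 — A5:collider[blocks]; A4:chain[open] ⇒ blocked
  2. A1 → A5 ← A2 — A5:collider[blocks] ⇒ blocked
  3. A1 → A4 → A5 ← A2 — A4:chain[open]; A5:collider[blocks] ⇒ blocked
  4. A1 → A4 ← A2 — A4:collider[blocks] ⇒ blocked
All paths are blocked; A1 ⊥ A2 | {A3} holds.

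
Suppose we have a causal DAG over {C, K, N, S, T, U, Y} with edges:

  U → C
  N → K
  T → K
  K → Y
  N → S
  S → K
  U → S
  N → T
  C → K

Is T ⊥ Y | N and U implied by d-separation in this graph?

No

There are 4 undirected paths between T and Y; checking each against the conditioning set {N, U}:
Path 1: T → K → Y
  K is a chain and K is not conditioned on — no node blocks this path, so it is active.
Path 2: T ← N → S ← U → C → K → Y
  N is a fork here and N is conditioned on, so the path is blocked at N.
Path 3: T ← N → S → K → Y
  N is a fork here and N is conditioned on, so the path is blocked at N.
Path 4: T ← N → K → Y
  N is a fork here and N is conditioned on, so the path is blocked at N.
Since the path T → K → Y is active, T and Y are not d-separated given {N, U}.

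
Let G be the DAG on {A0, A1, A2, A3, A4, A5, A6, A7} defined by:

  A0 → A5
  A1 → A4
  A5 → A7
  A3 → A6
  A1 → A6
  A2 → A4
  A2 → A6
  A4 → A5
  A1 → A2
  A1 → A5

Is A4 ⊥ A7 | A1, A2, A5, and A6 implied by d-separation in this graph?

Enumerating the 4 paths from A4 to A7 and testing each for blocking by {A1, A2, A5, A6}:
  1. A4 → A5 → A7 — A5:chain[blocks] ⇒ blocked
  2. A4 ← A2 → A6 ← A1 → A5 → A7 — A2:fork[blocks]; A6:collider[open]; A1:fork[blocks]; A5:chain[blocks] ⇒ blocked
  3. A4 ← A2 ← A1 → A5 → A7 — A2:chain[blocks]; A1:fork[blocks]; A5:chain[blocks] ⇒ blocked
  4. A4 ← A1 → A5 → A7 — A1:fork[blocks]; A5:chain[blocks] ⇒ blocked
Every path is blocked, so A4 and A7 are d-separated given {A1, A2, A5, A6}.

Yes — A4 and A7 are d-separated given {A1, A2, A5, A6}.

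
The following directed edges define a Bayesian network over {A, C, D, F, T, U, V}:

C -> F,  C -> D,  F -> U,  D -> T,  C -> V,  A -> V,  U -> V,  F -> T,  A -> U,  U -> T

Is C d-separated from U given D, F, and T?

Yes — C and U are d-separated given {D, F, T}.

6 paths connect C and U; each must be blocked for d-separation to hold:
Path 1: C → F → T ← U
  F is a chain here and F is conditioned on, so the path is blocked at F.
Path 2: C → F → U
  F is a chain here and F is conditioned on, so the path is blocked at F.
Path 3: C → D → T ← U
  D is a chain here and D is conditioned on, so the path is blocked at D.
Path 4: C → D → T ← F → U
  D is a chain here and D is conditioned on, so the path is blocked at D.
Path 5: C → V ← A → U
  V is a collider here and neither V nor any of its descendants is conditioned on, so the collider stays closed — the path is blocked at V.
Path 6: C → V ← U
  V is a collider here and neither V nor any of its descendants is conditioned on, so the collider stays closed — the path is blocked at V.
Since every path is blocked, d-separation holds.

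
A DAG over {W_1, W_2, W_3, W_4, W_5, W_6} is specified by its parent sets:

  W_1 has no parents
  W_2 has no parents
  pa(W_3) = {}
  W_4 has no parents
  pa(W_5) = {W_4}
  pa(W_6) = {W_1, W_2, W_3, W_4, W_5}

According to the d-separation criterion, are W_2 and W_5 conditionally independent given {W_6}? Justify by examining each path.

We examine all 2 paths between W_2 and W_5:
Path 1: W_2 → W_6 ← W_5
  W_6 is a collider and W_6 is conditioned on, which opens it — no node blocks this path, so it is active.
Path 2: W_2 → W_6 ← W_4 → W_5
  W_6 is a collider and W_6 is conditioned on, which opens it; W_4 is a fork and W_4 is not conditioned on — no node blocks this path, so it is active.
Because an active path exists, W_2 and W_5 are not d-separated.

No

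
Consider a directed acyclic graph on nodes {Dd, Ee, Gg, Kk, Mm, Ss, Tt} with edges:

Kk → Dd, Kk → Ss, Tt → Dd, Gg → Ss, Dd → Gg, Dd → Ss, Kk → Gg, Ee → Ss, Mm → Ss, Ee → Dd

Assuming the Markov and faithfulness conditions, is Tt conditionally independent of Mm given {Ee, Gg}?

6 paths connect Tt and Mm; each must be blocked for d-separation to hold:
Path 1: Tt → Dd ← Kk → Ss ← Mm
  Ss is a collider here and neither Ss nor any of its descendants is conditioned on, so the collider stays closed — the path is blocked at Ss.
Path 2: Tt → Dd ← Kk → Gg → Ss ← Mm
  Gg is a chain here and Gg is conditioned on, so the path is blocked at Gg.
Path 3: Tt → Dd ← Ee → Ss ← Mm
  Ee is a fork here and Ee is conditioned on, so the path is blocked at Ee.
Path 4: Tt → Dd → Ss ← Mm
  Ss is a collider here and neither Ss nor any of its descendants is conditioned on, so the collider stays closed — the path is blocked at Ss.
Path 5: Tt → Dd → Gg ← Kk → Ss ← Mm
  Ss is a collider here and neither Ss nor any of its descendants is conditioned on, so the collider stays closed — the path is blocked at Ss.
Path 6: Tt → Dd → Gg → Ss ← Mm
  Gg is a chain here and Gg is conditioned on, so the path is blocked at Gg.
All paths are blocked; Tt ⊥ Mm | {Ee, Gg} holds.

Yes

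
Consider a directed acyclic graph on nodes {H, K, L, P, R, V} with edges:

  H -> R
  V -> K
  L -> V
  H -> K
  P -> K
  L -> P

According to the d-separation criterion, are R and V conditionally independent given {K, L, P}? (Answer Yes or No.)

No

Enumerating the 2 paths from R to V and testing each for blocking by {K, L, P}:
  1. R ← H → K ← P ← L → V — H:fork[open]; K:collider[open]; P:chain[blocks]; L:fork[blocks] ⇒ blocked
  2. R ← H → K ← V — H:fork[open]; K:collider[open] ⇒ active
Because an active path exists, R and V are not d-separated.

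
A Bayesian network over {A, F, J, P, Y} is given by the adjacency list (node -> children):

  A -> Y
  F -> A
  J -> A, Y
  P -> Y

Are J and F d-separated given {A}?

2 paths connect J and F; each must be blocked for d-separation to hold:
Path 1: J → Y ← A ← F
  Y is a collider here and neither Y nor any of its descendants is conditioned on, so the collider stays closed — the path is blocked at Y.
Path 2: J → A ← F
  A is a collider and A is conditioned on, which opens it — no node blocks this path, so it is active.
Because an active path exists, J and F are not d-separated.

No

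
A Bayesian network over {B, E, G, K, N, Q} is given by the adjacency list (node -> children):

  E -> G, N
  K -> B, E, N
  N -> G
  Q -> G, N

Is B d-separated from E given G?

Enumerating the 4 paths from B to E and testing each for blocking by {G}:
Path 1: B ← K → E
  K is a fork and K is not conditioned on — no node blocks this path, so it is active.
Path 2: B ← K → N ← Q → G ← E
  K is a fork and K is not conditioned on; N is a collider and its descendant G is conditioned on, which opens it; Q is a fork and Q is not conditioned on; G is a collider and G is conditioned on, which opens it — no node blocks this path, so it is active.
Path 3: B ← K → N ← E
  K is a fork and K is not conditioned on; N is a collider and its descendant G is conditioned on, which opens it — no node blocks this path, so it is active.
Path 4: B ← K → N → G ← E
  K is a fork and K is not conditioned on; N is a chain and N is not conditioned on; G is a collider and G is conditioned on, which opens it — no node blocks this path, so it is active.
Because an active path exists, B and E are not d-separated.

No — B and E are not d-separated given {G}.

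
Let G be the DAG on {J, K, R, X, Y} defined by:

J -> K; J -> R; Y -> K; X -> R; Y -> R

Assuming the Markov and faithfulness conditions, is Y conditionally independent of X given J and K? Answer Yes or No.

We examine all 2 paths between Y and X:
  1. Y → R ← X — R:collider[blocks] ⇒ blocked
  2. Y → K ← J → R ← X — K:collider[open]; J:fork[blocks]; R:collider[blocks] ⇒ blocked
Every path is blocked, so Y and X are d-separated given {J, K}.

Yes — Y and X are d-separated given {J, K}.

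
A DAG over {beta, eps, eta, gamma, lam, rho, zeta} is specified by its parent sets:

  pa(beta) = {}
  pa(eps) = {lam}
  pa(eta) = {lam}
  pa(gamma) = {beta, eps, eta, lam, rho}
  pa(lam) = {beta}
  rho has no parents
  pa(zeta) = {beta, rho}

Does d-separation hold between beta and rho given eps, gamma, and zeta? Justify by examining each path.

No

Enumerating the 5 paths from beta to rho and testing each for blocking by {eps, gamma, zeta}:
Path 1: beta → lam → eta → gamma ← rho
  lam is a chain and lam is not conditioned on; eta is a chain and eta is not conditioned on; gamma is a collider and gamma is conditioned on, which opens it — no node blocks this path, so it is active.
Path 2: beta → lam → eps → gamma ← rho
  eps is a chain here and eps is conditioned on, so the path is blocked at eps.
Path 3: beta → lam → gamma ← rho
  lam is a chain and lam is not conditioned on; gamma is a collider and gamma is conditioned on, which opens it — no node blocks this path, so it is active.
Path 4: beta → gamma ← rho
  gamma is a collider and gamma is conditioned on, which opens it — no node blocks this path, so it is active.
Path 5: beta → zeta ← rho
  zeta is a collider and zeta is conditioned on, which opens it — no node blocks this path, so it is active.
Because an active path exists, beta and rho are not d-separated.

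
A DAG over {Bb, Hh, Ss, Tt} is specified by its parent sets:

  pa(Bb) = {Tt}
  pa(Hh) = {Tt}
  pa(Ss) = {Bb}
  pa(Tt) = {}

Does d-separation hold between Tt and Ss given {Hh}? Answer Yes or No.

No

There is one path between Tt and Ss:
  1. Tt → Bb → Ss — Bb:chain[open] ⇒ active
Since the path Tt → Bb → Ss is active, Tt and Ss are not d-separated given {Hh}.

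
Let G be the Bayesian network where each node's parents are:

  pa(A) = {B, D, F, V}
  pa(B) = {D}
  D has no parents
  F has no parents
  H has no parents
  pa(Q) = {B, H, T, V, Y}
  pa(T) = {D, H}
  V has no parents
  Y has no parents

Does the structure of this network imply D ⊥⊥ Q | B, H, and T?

Yes

There are 6 undirected paths between D and Q; checking each against the conditioning set {B, H, T}:
Path 1: D → B → Q
  B is a chain here and B is conditioned on, so the path is blocked at B.
Path 2: D → B → A ← V → Q
  B is a chain here and B is conditioned on, so the path is blocked at B.
Path 3: D → T → Q
  T is a chain here and T is conditioned on, so the path is blocked at T.
Path 4: D → T ← H → Q
  H is a fork here and H is conditioned on, so the path is blocked at H.
Path 5: D → A ← B → Q
  A is a collider here and neither A nor any of its descendants is conditioned on, so the collider stays closed — the path is blocked at A.
Path 6: D → A ← V → Q
  A is a collider here and neither A nor any of its descendants is conditioned on, so the collider stays closed — the path is blocked at A.
Every path is blocked, so D and Q are d-separated given {B, H, T}.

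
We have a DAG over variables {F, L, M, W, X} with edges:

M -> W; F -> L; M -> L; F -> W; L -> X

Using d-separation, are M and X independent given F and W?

We examine all 2 paths between M and X:
Path 1: M → W ← F → L → X
  F is a fork here and F is conditioned on, so the path is blocked at F.
Path 2: M → L → X
  L is a chain and L is not conditioned on — no node blocks this path, so it is active.
Since the path M → L → X is active, M and X are not d-separated given {F, W}.

No — M and X are not d-separated given {F, W}.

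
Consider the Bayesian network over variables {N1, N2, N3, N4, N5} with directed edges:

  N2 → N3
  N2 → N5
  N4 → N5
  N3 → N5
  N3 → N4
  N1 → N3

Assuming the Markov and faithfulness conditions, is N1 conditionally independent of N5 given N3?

We examine all 3 paths between N1 and N5:
Path 1: N1 → N3 → N4 → N5
  N3 is a chain here and N3 is conditioned on, so the path is blocked at N3.
Path 2: N1 → N3 ← N2 → N5
  N3 is a collider and N3 is conditioned on, which opens it; N2 is a fork and N2 is not conditioned on — no node blocks this path, so it is active.
Path 3: N1 → N3 → N5
  N3 is a chain here and N3 is conditioned on, so the path is blocked at N3.
Because an active path exists, N1 and N5 are not d-separated.

No — N1 and N5 are not d-separated given {N3}.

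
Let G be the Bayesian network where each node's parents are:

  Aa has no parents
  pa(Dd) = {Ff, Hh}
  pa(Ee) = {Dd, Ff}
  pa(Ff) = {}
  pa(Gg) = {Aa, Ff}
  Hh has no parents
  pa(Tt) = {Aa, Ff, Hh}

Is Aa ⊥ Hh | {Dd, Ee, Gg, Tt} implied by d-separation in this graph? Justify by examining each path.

No

Enumerating the 6 paths from Aa to Hh and testing each for blocking by {Dd, Ee, Gg, Tt}:
Path 1: Aa → Tt ← Hh
  Tt is a collider and Tt is conditioned on, which opens it — no node blocks this path, so it is active.
Path 2: Aa → Tt ← Ff → Dd ← Hh
  Tt is a collider and Tt is conditioned on, which opens it; Ff is a fork and Ff is not conditioned on; Dd is a collider and Dd is conditioned on, which opens it — no node blocks this path, so it is active.
Path 3: Aa → Tt ← Ff → Ee ← Dd ← Hh
  Dd is a chain here and Dd is conditioned on, so the path is blocked at Dd.
Path 4: Aa → Gg ← Ff → Dd ← Hh
  Gg is a collider and Gg is conditioned on, which opens it; Ff is a fork and Ff is not conditioned on; Dd is a collider and Dd is conditioned on, which opens it — no node blocks this path, so it is active.
Path 5: Aa → Gg ← Ff → Tt ← Hh
  Gg is a collider and Gg is conditioned on, which opens it; Ff is a fork and Ff is not conditioned on; Tt is a collider and Tt is conditioned on, which opens it — no node blocks this path, so it is active.
Path 6: Aa → Gg ← Ff → Ee ← Dd ← Hh
  Dd is a chain here and Dd is conditioned on, so the path is blocked at Dd.
Because an active path exists, Aa and Hh are not d-separated.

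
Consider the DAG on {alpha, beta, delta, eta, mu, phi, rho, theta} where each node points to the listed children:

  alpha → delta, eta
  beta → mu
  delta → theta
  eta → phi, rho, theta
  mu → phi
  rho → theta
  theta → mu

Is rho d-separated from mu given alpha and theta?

Yes

6 paths connect rho and mu; each must be blocked for d-separation to hold:
  1. rho → theta → mu — theta:chain[blocks] ⇒ blocked
  2. rho → theta ← delta ← alpha → eta → phi ← mu — theta:collider[open]; delta:chain[open]; alpha:fork[blocks]; eta:chain[open]; phi:collider[blocks] ⇒ blocked
  3. rho → theta ← eta → phi ← mu — theta:collider[open]; eta:fork[open]; phi:collider[blocks] ⇒ blocked
  4. rho ← eta → theta → mu — eta:fork[open]; theta:chain[blocks] ⇒ blocked
  5. rho ← eta → phi ← mu — eta:fork[open]; phi:collider[blocks] ⇒ blocked
  6. rho ← eta ← alpha → delta → theta → mu — eta:chain[open]; alpha:fork[blocks]; delta:chain[open]; theta:chain[blocks] ⇒ blocked
Since every path is blocked, d-separation holds.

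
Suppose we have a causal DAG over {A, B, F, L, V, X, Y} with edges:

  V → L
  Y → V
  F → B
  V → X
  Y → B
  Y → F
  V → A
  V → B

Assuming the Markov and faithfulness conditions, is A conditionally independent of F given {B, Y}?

No

Enumerating the 4 paths from A to F and testing each for blocking by {B, Y}:
  1. A ← V → B ← F — V:fork[open]; B:collider[open] ⇒ active
  2. A ← V → B ← Y → F — V:fork[open]; B:collider[open]; Y:fork[blocks] ⇒ blocked
  3. A ← V ← Y → B ← F — V:chain[open]; Y:fork[blocks]; B:collider[open] ⇒ blocked
  4. A ← V ← Y → F — V:chain[open]; Y:fork[blocks] ⇒ blocked
Since the path A ← V → B ← F is active, A and F are not d-separated given {B, Y}.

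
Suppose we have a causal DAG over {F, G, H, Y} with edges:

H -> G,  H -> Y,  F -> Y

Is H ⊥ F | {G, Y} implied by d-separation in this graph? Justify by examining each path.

The only undirected path from H to F is:
Path 1: H → Y ← F
  Y is a collider and Y is conditioned on, which opens it — no node blocks this path, so it is active.
At least one path is unblocked, so d-separation fails.

No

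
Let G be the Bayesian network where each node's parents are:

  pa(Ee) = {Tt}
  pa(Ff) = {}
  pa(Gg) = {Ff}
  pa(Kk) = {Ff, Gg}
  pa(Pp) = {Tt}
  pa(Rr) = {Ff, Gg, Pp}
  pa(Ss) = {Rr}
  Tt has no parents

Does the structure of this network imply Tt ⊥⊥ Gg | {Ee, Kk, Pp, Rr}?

Enumerating the 3 paths from Tt to Gg and testing each for blocking by {Ee, Kk, Pp, Rr}:
Path 1: Tt → Pp → Rr ← Ff → Kk ← Gg
  Pp is a chain here and Pp is conditioned on, so the path is blocked at Pp.
Path 2: Tt → Pp → Rr ← Ff → Gg
  Pp is a chain here and Pp is conditioned on, so the path is blocked at Pp.
Path 3: Tt → Pp → Rr ← Gg
  Pp is a chain here and Pp is conditioned on, so the path is blocked at Pp.
Since every path is blocked, d-separation holds.

Yes — Tt and Gg are d-separated given {Ee, Kk, Pp, Rr}.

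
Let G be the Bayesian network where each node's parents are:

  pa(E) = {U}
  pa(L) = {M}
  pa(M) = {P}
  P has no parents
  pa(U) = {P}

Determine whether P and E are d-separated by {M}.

The only undirected path from P to E is:
  1. P → U → E — U:chain[open] ⇒ active
Since the path P → U → E is active, P and E are not d-separated given {M}.

No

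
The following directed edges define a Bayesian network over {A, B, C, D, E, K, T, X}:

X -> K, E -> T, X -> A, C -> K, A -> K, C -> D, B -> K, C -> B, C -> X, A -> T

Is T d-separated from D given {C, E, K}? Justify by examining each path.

We examine all 6 paths between T and D:
  1. T ← A ← X ← C → D — A:chain[open]; X:chain[open]; C:fork[blocks] ⇒ blocked
  2. T ← A ← X → K ← B ← C → D — A:chain[open]; X:fork[open]; K:collider[open]; B:chain[open]; C:fork[blocks] ⇒ blocked
  3. T ← A ← X → K ← C → D — A:chain[open]; X:fork[open]; K:collider[open]; C:fork[blocks] ⇒ blocked
  4. T ← A → K ← B ← C → D — A:fork[open]; K:collider[open]; B:chain[open]; C:fork[blocks] ⇒ blocked
  5. T ← A → K ← X ← C → D — A:fork[open]; K:collider[open]; X:chain[open]; C:fork[blocks] ⇒ blocked
  6. T ← A → K ← C → D — A:fork[open]; K:collider[open]; C:fork[blocks] ⇒ blocked
Every path is blocked, so T and D are d-separated given {C, E, K}.

Yes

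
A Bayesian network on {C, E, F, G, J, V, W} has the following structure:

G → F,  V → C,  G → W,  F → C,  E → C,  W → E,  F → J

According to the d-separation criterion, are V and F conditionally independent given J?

Yes — V and F are d-separated given {J}.

We examine all 2 paths between V and F:
Path 1: V → C ← E ← W ← G → F
  C is a collider here and neither C nor any of its descendants is conditioned on, so the collider stays closed — the path is blocked at C.
Path 2: V → C ← F
  C is a collider here and neither C nor any of its descendants is conditioned on, so the collider stays closed — the path is blocked at C.
Every path is blocked, so V and F are d-separated given {J}.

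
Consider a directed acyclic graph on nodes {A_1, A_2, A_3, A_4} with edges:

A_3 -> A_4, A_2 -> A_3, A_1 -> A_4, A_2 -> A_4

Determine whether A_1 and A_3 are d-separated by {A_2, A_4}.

2 paths connect A_1 and A_3; each must be blocked for d-separation to hold:
Path 1: A_1 → A_4 ← A_3
  A_4 is a collider and A_4 is conditioned on, which opens it — no node blocks this path, so it is active.
Path 2: A_1 → A_4 ← A_2 → A_3
  A_2 is a fork here and A_2 is conditioned on, so the path is blocked at A_2.
At least one path is unblocked, so d-separation fails.

No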